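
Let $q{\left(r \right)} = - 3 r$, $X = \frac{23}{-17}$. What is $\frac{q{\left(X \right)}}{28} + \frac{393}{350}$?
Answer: $\frac{15087}{11900} \approx 1.2678$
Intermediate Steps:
$X = - \frac{23}{17}$ ($X = 23 \left(- \frac{1}{17}\right) = - \frac{23}{17} \approx -1.3529$)
$\frac{q{\left(X \right)}}{28} + \frac{393}{350} = \frac{\left(-3\right) \left(- \frac{23}{17}\right)}{28} + \frac{393}{350} = \frac{69}{17} \cdot \frac{1}{28} + 393 \cdot \frac{1}{350} = \frac{69}{476} + \frac{393}{350} = \frac{15087}{11900}$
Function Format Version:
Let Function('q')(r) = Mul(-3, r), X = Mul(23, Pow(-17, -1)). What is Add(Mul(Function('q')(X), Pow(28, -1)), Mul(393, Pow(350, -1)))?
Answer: Rational(15087, 11900) ≈ 1.2678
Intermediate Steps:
X = Rational(-23, 17) (X = Mul(23, Rational(-1, 17)) = Rational(-23, 17) ≈ -1.3529)
Add(Mul(Function('q')(X), Pow(28, -1)), Mul(393, Pow(350, -1))) = Add(Mul(Mul(-3, Rational(-23, 17)), Pow(28, -1)), Mul(393, Pow(350, -1))) = Add(Mul(Rational(69, 17), Rational(1, 28)), Mul(393, Rational(1, 350))) = Add(Rational(69, 476), Rational(393, 350)) = Rational(15087, 11900)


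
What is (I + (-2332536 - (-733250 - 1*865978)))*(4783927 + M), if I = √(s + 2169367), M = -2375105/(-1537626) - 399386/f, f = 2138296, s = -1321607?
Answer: -240297022912980720636781/68497906777 + 3932268944230485209*√52985/205493720331 ≈ -3.5037e+12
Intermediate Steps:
M = 1116142805861/821974881324 (M = -2375105/(-1537626) - 399386/2138296 = -2375105*(-1/1537626) - 399386*1/2138296 = 2375105/1537626 - 199693/1069148 = 1116142805861/821974881324 ≈ 1.3579)
I = 4*√52985 (I = √(-1321607 + 2169367) = √847760 = 4*√52985 ≈ 920.74)
(I + (-2332536 - (-733250 - 1*865978)))*(4783927 + M) = (4*√52985 + (-2332536 - (-733250 - 1*865978)))*(4783927 + 1116142805861/821974881324) = (4*√52985 + (-2332536 - (-733250 - 865978)))*(3932268944230485209/821974881324) = (4*√52985 + (-2332536 - 1*(-1599228)))*(3932268944230485209/821974881324) = (4*√52985 + (-2332536 + 1599228))*(3932268944230485209/821974881324) = (4*√52985 - 733308)*(3932268944230485209/821974881324) = (-733308 + 4*√52985)*(3932268944230485209/821974881324) = -240297022912980720636781/68497906777 + 3932268944230485209*√52985/205493720331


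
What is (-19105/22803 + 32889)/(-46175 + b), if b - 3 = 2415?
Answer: -749948762/997790871 ≈ -0.75161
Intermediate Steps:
b = 2418 (b = 3 + 2415 = 2418)
(-19105/22803 + 32889)/(-46175 + b) = (-19105/22803 + 32889)/(-46175 + 2418) = (-19105*1/22803 + 32889)/(-43757) = (-19105/22803 + 32889)*(-1/43757) = (749948762/22803)*(-1/43757) = -749948762/997790871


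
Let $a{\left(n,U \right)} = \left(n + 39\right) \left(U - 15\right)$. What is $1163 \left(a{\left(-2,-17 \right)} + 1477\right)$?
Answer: $340759$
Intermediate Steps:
$a{\left(n,U \right)} = \left(-15 + U\right) \left(39 + n\right)$ ($a{\left(n,U \right)} = \left(39 + n\right) \left(-15 + U\right) = \left(-15 + U\right) \left(39 + n\right)$)
$1163 \left(a{\left(-2,-17 \right)} + 1477\right) = 1163 \left(\left(-585 - -30 + 39 \left(-17\right) - -34\right) + 1477\right) = 1163 \left(\left(-585 + 30 - 663 + 34\right) + 1477\right) = 1163 \left(-1184 + 1477\right) = 1163 \cdot 293 = 340759$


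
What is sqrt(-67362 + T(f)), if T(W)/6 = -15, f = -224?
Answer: 2*I*sqrt(16863) ≈ 259.72*I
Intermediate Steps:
T(W) = -90 (T(W) = 6*(-15) = -90)
sqrt(-67362 + T(f)) = sqrt(-67362 - 90) = sqrt(-67452) = 2*I*sqrt(16863)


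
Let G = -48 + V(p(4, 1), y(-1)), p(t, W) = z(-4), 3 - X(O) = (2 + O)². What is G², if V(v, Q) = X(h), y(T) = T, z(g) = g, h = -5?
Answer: 2916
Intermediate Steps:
X(O) = 3 - (2 + O)²
p(t, W) = -4
V(v, Q) = -6 (V(v, Q) = 3 - (2 - 5)² = 3 - 1*(-3)² = 3 - 1*9 = 3 - 9 = -6)
G = -54 (G = -48 - 6 = -54)
G² = (-54)² = 2916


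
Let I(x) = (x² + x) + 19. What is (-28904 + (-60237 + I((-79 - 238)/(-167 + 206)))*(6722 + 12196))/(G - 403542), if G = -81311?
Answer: 192345140880/81940157 ≈ 2347.4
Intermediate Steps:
I(x) = 19 + x + x² (I(x) = (x + x²) + 19 = 19 + x + x²)
(-28904 + (-60237 + I((-79 - 238)/(-167 + 206)))*(6722 + 12196))/(G - 403542) = (-28904 + (-60237 + (19 + (-79 - 238)/(-167 + 206) + ((-79 - 238)/(-167 + 206))²))*(6722 + 12196))/(-81311 - 403542) = (-28904 + (-60237 + (19 - 317/39 + (-317/39)²))*18918)/(-484853) = (-28904 + (-60237 + (19 - 317*1/39 + (-317*1/39)²))*18918)*(-1/484853) = (-28904 + (-60237 + (19 - 317/39 + (-317/39)²))*18918)*(-1/484853) = (-28904 + (-60237 + (19 - 317/39 + 100489/1521))*18918)*(-1/484853) = (-28904 + (-60237 + 117025/1521)*18918)*(-1/484853) = (-28904 - 91503452/1521*18918)*(-1/484853) = (-28904 - 192340256104/169)*(-1/484853) = -192345140880/169*(-1/484853) = 192345140880/81940157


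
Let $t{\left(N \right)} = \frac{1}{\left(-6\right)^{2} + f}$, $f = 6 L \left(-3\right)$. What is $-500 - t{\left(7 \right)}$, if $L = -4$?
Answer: $- \frac{54001}{108} \approx -500.01$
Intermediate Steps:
$f = 72$ ($f = 6 \left(-4\right) \left(-3\right) = \left(-24\right) \left(-3\right) = 72$)
$t{\left(N \right)} = \frac{1}{108}$ ($t{\left(N \right)} = \frac{1}{\left(-6\right)^{2} + 72} = \frac{1}{36 + 72} = \frac{1}{108}$)
$-500 - t{\left(7 \right)} = -500 - \frac{1}{108} = - \frac{54001}{108}$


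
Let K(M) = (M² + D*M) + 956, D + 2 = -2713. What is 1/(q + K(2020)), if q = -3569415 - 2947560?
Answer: -1/7919919 ≈ -1.2626e-7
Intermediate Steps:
D = -2715 (D = -2 - 2713 = -2715)
K(M) = 956 + M² - 2715*M (K(M) = (M² - 2715*M) + 956 = 956 + M² - 2715*M)
q = -6516975
1/(q + K(2020)) = 1/(-6516975 + (956 + 2020² - 2715*2020)) = 1/(-6516975 + (956 + 4080400 - 5484300)) = 1/(-6516975 - 1402944) = 1/(-7919919) = -1/7919919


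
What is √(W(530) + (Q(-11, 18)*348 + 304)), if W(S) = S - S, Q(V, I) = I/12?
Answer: √826 ≈ 28.740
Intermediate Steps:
Q(V, I) = I/12 (Q(V, I) = I*(1/12) = I/12)
W(S) = 0
√(W(530) + (Q(-11, 18)*348 + 304)) = √(0 + (((1/12)*18)*348 + 304)) = √(0 + ((3/2)*348 + 304)) = √(0 + (522 + 304)) = √(0 + 826) = √826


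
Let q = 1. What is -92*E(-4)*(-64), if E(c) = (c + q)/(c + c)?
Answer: 2208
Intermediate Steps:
E(c) = (1 + c)/(2*c) (E(c) = (c + 1)/(c + c) = (1 + c)/((2*c)) = (1 + c)*(1/(2*c)) = (1 + c)/(2*c))
-92*E(-4)*(-64) = -46*(1 - 4)/(-4)*(-64) = -46*(-1)*(-3)/4*(-64) = -92*3/8*(-64) = -69/2*(-64) = 2208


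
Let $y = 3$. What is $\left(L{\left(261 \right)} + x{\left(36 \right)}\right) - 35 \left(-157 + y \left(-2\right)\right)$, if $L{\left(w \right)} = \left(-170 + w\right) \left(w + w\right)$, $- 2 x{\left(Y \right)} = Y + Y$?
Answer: $53171$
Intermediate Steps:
$x{\left(Y \right)} = - Y$ ($x{\left(Y \right)} = - \frac{Y + Y}{2} = - \frac{2 Y}{2} = - Y$)
$L{\left(w \right)} = 2 w \left(-170 + w\right)$ ($L{\left(w \right)} = \left(-170 + w\right) 2 w = 2 w \left(-170 + w\right)$)
$\left(L{\left(261 \right)} + x{\left(36 \right)}\right) - 35 \left(-157 + y \left(-2\right)\right) = \left(2 \cdot 261 \left(-170 + 261\right) - 36\right) - 35 \left(-157 + 3 \left(-2\right)\right) = \left(2 \cdot 261 \cdot 91 - 36\right) - 35 \left(-157 - 6\right) = \left(47502 - 36\right) - -5705 = 47466 + 5705 = 53171$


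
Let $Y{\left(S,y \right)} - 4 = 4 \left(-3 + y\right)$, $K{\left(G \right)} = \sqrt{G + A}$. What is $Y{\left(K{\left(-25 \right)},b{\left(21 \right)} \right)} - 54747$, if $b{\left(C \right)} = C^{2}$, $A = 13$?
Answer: $-52991$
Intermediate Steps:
$K{\left(G \right)} = \sqrt{13 + G}$ ($K{\left(G \right)} = \sqrt{G + 13} = \sqrt{13 + G}$)
$Y{\left(S,y \right)} = -8 + 4 y$ ($Y{\left(S,y \right)} = 4 + 4 \left(-3 + y\right) = 4 + \left(-12 + 4 y\right) = -8 + 4 y$)
$Y{\left(K{\left(-25 \right)},b{\left(21 \right)} \right)} - 54747 = \left(-8 + 4 \cdot 21^{2}\right) - 54747 = \left(-8 + 4 \cdot 441\right) - 54747 = \left(-8 + 1764\right) - 54747 = 1756 - 54747 = -52991$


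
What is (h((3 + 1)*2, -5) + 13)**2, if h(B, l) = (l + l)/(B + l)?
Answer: 841/9 ≈ 93.444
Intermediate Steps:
h(B, l) = 2*l/(B + l) (h(B, l) = (2*l)/(B + l) = 2*l/(B + l))
(h((3 + 1)*2, -5) + 13)**2 = (2*(-5)/((3 + 1)*2 - 5) + 13)**2 = (2*(-5)/(4*2 - 5) + 13)**2 = (2*(-5)/(8 - 5) + 13)**2 = (2*(-5)/3 + 13)**2 = (2*(-5)*(1/3) + 13)**2 = (-10/3 + 13)**2 = (29/3)**2 = 841/9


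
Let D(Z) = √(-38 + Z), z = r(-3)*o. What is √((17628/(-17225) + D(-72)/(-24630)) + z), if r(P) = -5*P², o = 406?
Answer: √(-31134610473096168 - 69185670*I*√110)/1305390 ≈ 1.5751e-6 - 135.17*I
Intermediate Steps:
z = -18270 (z = -5*(-3)²*406 = -5*9*406 = -45*406 = -18270)
√((17628/(-17225) + D(-72)/(-24630)) + z) = √((17628/(-17225) + √(-38 - 72)/(-24630)) - 18270) = √((17628*(-1/17225) + √(-110)*(-1/24630)) - 18270) = √((-1356/1325 + (I*√110)*(-1/24630)) - 18270) = √((-1356/1325 - I*√110/24630) - 18270) = √(-24209106/1325 - I*√110/24630)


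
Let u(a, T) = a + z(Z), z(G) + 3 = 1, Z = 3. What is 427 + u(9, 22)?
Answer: 434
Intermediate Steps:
z(G) = -2 (z(G) = -3 + 1 = -2)
u(a, T) = -2 + a (u(a, T) = a - 2 = -2 + a)
427 + u(9, 22) = 427 + (-2 + 9) = 427 + 7 = 434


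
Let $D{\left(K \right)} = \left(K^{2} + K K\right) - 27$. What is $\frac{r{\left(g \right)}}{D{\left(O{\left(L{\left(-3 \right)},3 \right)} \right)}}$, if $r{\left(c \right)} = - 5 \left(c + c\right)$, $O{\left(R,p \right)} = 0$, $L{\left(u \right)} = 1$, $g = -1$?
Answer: $- \frac{10}{27} \approx -0.37037$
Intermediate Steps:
$r{\left(c \right)} = - 10 c$ ($r{\left(c \right)} = - 5 \cdot 2 c = - 10 c$)
$D{\left(K \right)} = -27 + 2 K^{2}$ ($D{\left(K \right)} = \left(K^{2} + K^{2}\right) - 27 = 2 K^{2} - 27 = -27 + 2 K^{2}$)
$\frac{r{\left(g \right)}}{D{\left(O{\left(L{\left(-3 \right)},3 \right)} \right)}} = \frac{\left(-10\right) \left(-1\right)}{-27 + 2 \cdot 0^{2}} = \frac{10}{-27 + 2 \cdot 0} = \frac{10}{-27 + 0} = \frac{10}{-27} = 10 \left(- \frac{1}{27}\right) = - \frac{10}{27}$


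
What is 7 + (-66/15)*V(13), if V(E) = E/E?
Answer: 13/5 ≈ 2.6000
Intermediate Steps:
V(E) = 1
7 + (-66/15)*V(13) = 7 - 66/15*1 = 7 - 66*1/15*1 = 7 - 22/5*1 = 7 - 22/5 = 13/5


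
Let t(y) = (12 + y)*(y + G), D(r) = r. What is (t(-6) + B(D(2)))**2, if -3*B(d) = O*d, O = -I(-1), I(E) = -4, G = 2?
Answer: 6400/9 ≈ 711.11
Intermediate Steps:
O = 4 (O = -1*(-4) = 4)
B(d) = -4*d/3
t(y) = (2 + y)*(12 + y) (t(y) = (12 + y)*(y + 2) = (12 + y)*(2 + y) = (2 + y)*(12 + y))
(t(-6) + B(D(2)))**2 = ((24 + (-6)**2 + 14*(-6)) - 4/3*2)**2 = ((24 + 36 - 84) - 8/3)**2 = (-24 - 8/3)**2 = (-80/3)**2 = 6400/9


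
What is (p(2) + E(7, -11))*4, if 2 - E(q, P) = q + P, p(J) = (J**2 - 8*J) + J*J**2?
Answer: 8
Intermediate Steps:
p(J) = J**2 + J**3 - 8*J (p(J) = (J**2 - 8*J) + J**3 = J**2 + J**3 - 8*J)
E(q, P) = 2 - P - q (E(q, P) = 2 - (q + P) = 2 - (P + q) = 2 + (-P - q) = 2 - P - q)
(p(2) + E(7, -11))*4 = (2*(-8 + 2 + 2**2) + (2 - 1*(-11) - 1*7))*4 = (2*(-8 + 2 + 4) + (2 + 11 - 7))*4 = (2*(-2) + 6)*4 = (-4 + 6)*4 = 2*4 = 8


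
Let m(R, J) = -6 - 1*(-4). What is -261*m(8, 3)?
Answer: 522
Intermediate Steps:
m(R, J) = -2 (m(R, J) = -6 + 4 = -2)
-261*m(8, 3) = -261*(-2) = 522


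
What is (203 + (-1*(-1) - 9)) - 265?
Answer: -70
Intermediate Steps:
(203 + (-1*(-1) - 9)) - 265 = (203 + (1 - 9)) - 265 = (203 - 8) - 265 = 195 - 265 = -70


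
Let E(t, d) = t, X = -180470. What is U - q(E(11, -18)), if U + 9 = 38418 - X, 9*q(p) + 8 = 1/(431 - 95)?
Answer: 661892783/3024 ≈ 2.1888e+5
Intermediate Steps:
q(p) = -2687/3024 (q(p) = -8/9 + 1/(9*(431 - 95)) = -8/9 + (⅑)/336 = -8/9 + (⅑)*(1/336) = -8/9 + 1/3024 = -2687/3024)
U = 218879 (U = -9 + (38418 - 1*(-180470)) = -9 + (38418 + 180470) = -9 + 218888 = 218879)
U - q(E(11, -18)) = 218879 - 1*(-2687/3024) = 218879 + 2687/3024 = 661892783/3024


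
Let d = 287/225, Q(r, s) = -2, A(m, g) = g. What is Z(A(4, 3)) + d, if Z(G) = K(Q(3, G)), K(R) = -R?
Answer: 737/225 ≈ 3.2756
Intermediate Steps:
Z(G) = 2 (Z(G) = -1*(-2) = 2)
d = 287/225 (d = 287*(1/225) = 287/225 ≈ 1.2756)
Z(A(4, 3)) + d = 2 + 287/225 = 737/225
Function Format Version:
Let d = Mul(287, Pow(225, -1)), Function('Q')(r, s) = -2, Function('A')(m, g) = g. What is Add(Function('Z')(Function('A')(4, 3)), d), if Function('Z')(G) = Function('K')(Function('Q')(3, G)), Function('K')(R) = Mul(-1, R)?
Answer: Rational(737, 225) ≈ 3.2756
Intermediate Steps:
Function('Z')(G) = 2 (Function('Z')(G) = Mul(-1, -2) = 2)
d = Rational(287, 225) (d = Mul(287, Rational(1, 225)) = Rational(287, 225) ≈ 1.2756)
Add(Function('Z')(Function('A')(4, 3)), d) = Add(2, Rational(287, 225)) = Rational(737, 225)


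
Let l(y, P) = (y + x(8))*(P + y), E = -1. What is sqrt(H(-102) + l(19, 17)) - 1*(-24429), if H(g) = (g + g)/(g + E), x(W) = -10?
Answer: 24429 + 2*sqrt(864582)/103 ≈ 24447.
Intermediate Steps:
l(y, P) = (-10 + y)*(P + y) (l(y, P) = (y - 10)*(P + y) = (-10 + y)*(P + y))
H(g) = 2*g/(-1 + g) (H(g) = (g + g)/(g - 1) = (2*g)/(-1 + g) = 2*g/(-1 + g))
sqrt(H(-102) + l(19, 17)) - 1*(-24429) = sqrt(2*(-102)/(-1 - 102) + (19**2 - 10*17 - 10*19 + 17*19)) - 1*(-24429) = sqrt(2*(-102)/(-103) + (361 - 170 - 190 + 323)) + 24429 = sqrt(2*(-102)*(-1/103) + 324) + 24429 = sqrt(204/103 + 324) + 24429 = sqrt(33576/103) + 24429 = 2*sqrt(864582)/103 + 24429 = 24429 + 2*sqrt(864582)/103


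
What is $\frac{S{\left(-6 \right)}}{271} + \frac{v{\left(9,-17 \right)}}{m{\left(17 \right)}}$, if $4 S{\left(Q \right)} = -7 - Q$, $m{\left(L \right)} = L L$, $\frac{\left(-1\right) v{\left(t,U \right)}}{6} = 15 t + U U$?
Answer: $- \frac{2757985}{313276} \approx -8.8037$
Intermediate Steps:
$v{\left(t,U \right)} = - 90 t - 6 U^{2}$ ($v{\left(t,U \right)} = - 6 \left(15 t + U U\right) = - 6 \left(15 t + U^{2}\right) = - 6 \left(U^{2} + 15 t\right) = - 90 t - 6 U^{2}$)
$m{\left(L \right)} = L^{2}$
$S{\left(Q \right)} = - \frac{7}{4} - \frac{Q}{4}$ ($S{\left(Q \right)} = \frac{-7 - Q}{4} = - \frac{7}{4} - \frac{Q}{4}$)
$\frac{S{\left(-6 \right)}}{271} + \frac{v{\left(9,-17 \right)}}{m{\left(17 \right)}} = \frac{- \frac{7}{4} - - \frac{3}{2}}{271} + \frac{\left(-90\right) 9 - 6 \left(-17\right)^{2}}{17^{2}} = \left(- \frac{7}{4} + \frac{3}{2}\right) \frac{1}{271} + \frac{-810 - 1734}{289} = \left(- \frac{1}{4}\right) \frac{1}{271} + \left(-810 - 1734\right) \frac{1}{289} = - \frac{1}{1084} - \frac{2544}{289} = - \frac{2757985}{313276}$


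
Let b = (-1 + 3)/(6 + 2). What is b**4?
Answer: 1/256 ≈ 0.0039063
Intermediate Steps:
b = 1/4 (b = 2/8 = 2*(1/8) = 1/4 ≈ 0.25000)
b**4 = (1/4)**4 = 1/256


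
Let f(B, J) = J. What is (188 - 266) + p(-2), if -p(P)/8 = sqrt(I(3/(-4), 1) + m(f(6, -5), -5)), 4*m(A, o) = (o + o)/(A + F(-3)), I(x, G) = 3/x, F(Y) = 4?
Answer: -78 - 4*I*sqrt(6) ≈ -78.0 - 9.798*I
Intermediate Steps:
m(A, o) = o/(2*(4 + A)) (m(A, o) = ((o + o)/(A + 4))/4 = ((2*o)/(4 + A))/4 = (2*o/(4 + A))/4 = o/(2*(4 + A)))
p(P) = -4*I*sqrt(6) (p(P) = -8*sqrt(3/((3/(-4))) + (1/2)*(-5)/(4 - 5)) = -8*sqrt(3/((3*(-1/4))) + (1/2)*(-5)/(-1)) = -8*sqrt(3/(-3/4) + (1/2)*(-5)*(-1)) = -8*sqrt(3*(-4/3) + 5/2) = -8*sqrt(-4 + 5/2) = -4*I*sqrt(6))
(188 - 266) + p(-2) = (188 - 266) - 4*I*sqrt(6) = -78 - 4*I*sqrt(6)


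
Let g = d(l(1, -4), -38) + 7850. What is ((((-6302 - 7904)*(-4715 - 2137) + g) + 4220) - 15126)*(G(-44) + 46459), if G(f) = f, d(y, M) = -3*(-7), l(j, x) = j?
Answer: 4517872579955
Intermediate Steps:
d(y, M) = 21
g = 7871 (g = 21 + 7850 = 7871)
((((-6302 - 7904)*(-4715 - 2137) + g) + 4220) - 15126)*(G(-44) + 46459) = ((((-6302 - 7904)*(-4715 - 2137) + 7871) + 4220) - 15126)*(-44 + 46459) = (((-14206*(-6852) + 7871) + 4220) - 15126)*46415 = (((97339512 + 7871) + 4220) - 15126)*46415 = ((97347383 + 4220) - 15126)*46415 = (97351603 - 15126)*46415 = 97336477*46415 = 4517872579955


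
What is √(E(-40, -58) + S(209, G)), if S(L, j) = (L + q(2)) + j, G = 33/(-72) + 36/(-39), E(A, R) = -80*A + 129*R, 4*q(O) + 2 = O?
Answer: 7*I*√2023554/156 ≈ 63.831*I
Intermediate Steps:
q(O) = -½ + O/4
G = -431/312 (G = 33*(-1/72) + 36*(-1/39) = -11/24 - 12/13 = -431/312 ≈ -1.3814)
S(L, j) = L + j (S(L, j) = (L + (-½ + (¼)*2)) + j = (L + (-½ + ½)) + j = (L + 0) + j = L + j)
√(E(-40, -58) + S(209, G)) = √((-80*(-40) + 129*(-58)) + (209 - 431/312)) = √((3200 - 7482) + 64777/312) = √(-4282 + 64777/312) = √(-1271207/312) = 7*I*√2023554/156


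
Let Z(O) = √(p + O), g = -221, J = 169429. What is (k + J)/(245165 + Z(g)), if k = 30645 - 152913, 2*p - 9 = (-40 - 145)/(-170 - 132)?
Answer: 6983584845260/36303949974481 - 282966*I*√2190859/36303949974481 ≈ 0.19236 - 1.1537e-5*I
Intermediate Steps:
p = 2903/604 (p = 9/2 + ((-40 - 145)/(-170 - 132))/2 = 9/2 + (-185/(-302))/2 = 9/2 + (-185*(-1/302))/2 = 9/2 + (½)*(185/302) = 9/2 + 185/604 = 2903/604 ≈ 4.8063)
k = -122268
Z(O) = √(2903/604 + O)
(k + J)/(245165 + Z(g)) = (-122268 + 169429)/(245165 + √(438353 + 91204*(-221))/302) = 47161/(245165 + √(438353 - 20156084)/302) = 47161/(245165 + √(-19717731)/302) = 47161/(245165 + (3*I*√2190859)/302) = 47161/(245165 + 3*I*√2190859/302)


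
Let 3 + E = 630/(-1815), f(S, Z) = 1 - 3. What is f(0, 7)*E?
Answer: 810/121 ≈ 6.6942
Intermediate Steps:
f(S, Z) = -2
E = -405/121 (E = -3 + 630/(-1815) = -3 + 630*(-1/1815) = -3 - 42/121 = -405/121 ≈ -3.3471)
f(0, 7)*E = -2*(-405/121) = 810/121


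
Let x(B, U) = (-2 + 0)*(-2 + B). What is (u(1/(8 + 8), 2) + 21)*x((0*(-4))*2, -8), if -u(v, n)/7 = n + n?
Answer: -28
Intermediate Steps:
u(v, n) = -14*n (u(v, n) = -7*(n + n) = -14*n)
x(B, U) = 4 - 2*B (x(B, U) = -2*(-2 + B) = 4 - 2*B)
(u(1/(8 + 8), 2) + 21)*x((0*(-4))*2, -8) = (-14*2 + 21)*(4 - 2*0*(-4)*2) = (-28 + 21)*(4 - 0*2) = -7*(4 - 2*0) = -7*(4 + 0) = -7*4 = -28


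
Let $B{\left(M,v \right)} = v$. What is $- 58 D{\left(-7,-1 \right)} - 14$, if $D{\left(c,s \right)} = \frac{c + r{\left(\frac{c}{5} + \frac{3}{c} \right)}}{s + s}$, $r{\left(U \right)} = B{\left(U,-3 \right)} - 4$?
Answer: $-420$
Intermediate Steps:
$r{\left(U \right)} = -7$ ($r{\left(U \right)} = -3 - 4 = -7$)
$D{\left(c,s \right)} = \frac{-7 + c}{2 s}$ ($D{\left(c,s \right)} = \frac{c - 7}{s + s} = \frac{-7 + c}{2 s}$)
$- 58 D{\left(-7,-1 \right)} - 14 = - 58 \frac{-7 - 7}{2 \left(-1\right)} - 14 = - 58 \cdot \frac{1}{2} \left(-1\right) \left(-14\right) - 14 = \left(-58\right) 7 - 14 = -406 - 14 = -420$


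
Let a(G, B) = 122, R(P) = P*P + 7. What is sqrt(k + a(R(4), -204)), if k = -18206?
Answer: 2*I*sqrt(4521) ≈ 134.48*I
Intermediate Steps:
R(P) = 7 + P**2 (R(P) = P**2 + 7 = 7 + P**2)
sqrt(k + a(R(4), -204)) = sqrt(-18206 + 122) = sqrt(-18084) = 2*I*sqrt(4521)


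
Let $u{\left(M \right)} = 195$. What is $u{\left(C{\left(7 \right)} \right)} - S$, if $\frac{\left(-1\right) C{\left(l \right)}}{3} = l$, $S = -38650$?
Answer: $38845$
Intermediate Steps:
$C{\left(l \right)} = - 3 l$
$u{\left(C{\left(7 \right)} \right)} - S = 195 - -38650 = 195 + 38650 = 38845$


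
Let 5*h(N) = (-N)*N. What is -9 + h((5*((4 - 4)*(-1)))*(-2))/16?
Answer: -9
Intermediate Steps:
h(N) = -N**2/5 (h(N) = ((-N)*N)/5 = (-N**2)/5 = -N**2/5)
-9 + h((5*((4 - 4)*(-1)))*(-2))/16 = -9 + (-100*(4 - 4)**2/5)/16 = -9 + (-((5*(0*(-1)))*(-2))**2/5)/16 = -9 + (-((5*0)*(-2))**2/5)/16 = -9 + (-(0*(-2))**2/5)/16 = -9 + (-1/5*0**2)/16 = -9 + (-1/5*0)/16 = -9 + (1/16)*0 = -9 + 0 = -9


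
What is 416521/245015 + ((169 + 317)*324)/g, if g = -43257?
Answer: -6854531021/3532871285 ≈ -1.9402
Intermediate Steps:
416521/245015 + ((169 + 317)*324)/g = 416521/245015 + ((169 + 317)*324)/(-43257) = 416521*(1/245015) + (486*324)*(-1/43257) = 416521/245015 + 157464*(-1/43257) = 416521/245015 - 52488/14419 = -6854531021/3532871285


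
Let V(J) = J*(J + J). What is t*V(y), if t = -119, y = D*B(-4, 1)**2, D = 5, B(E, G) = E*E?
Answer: -389939200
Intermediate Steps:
B(E, G) = E**2
y = 1280 (y = 5*((-4)**2)**2 = 5*16**2 = 5*256 = 1280)
V(J) = 2*J**2 (V(J) = J*(2*J) = 2*J**2)
t*V(y) = -238*1280**2 = -238*1638400 = -119*3276800 = -389939200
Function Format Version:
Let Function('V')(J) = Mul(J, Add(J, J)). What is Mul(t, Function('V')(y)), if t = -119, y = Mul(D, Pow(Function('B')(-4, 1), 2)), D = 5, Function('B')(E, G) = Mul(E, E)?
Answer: -389939200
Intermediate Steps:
Function('B')(E, G) = Pow(E, 2)
y = 1280 (y = Mul(5, Pow(Pow(-4, 2), 2)) = Mul(5, Pow(16, 2)) = Mul(5, 256) = 1280)
Function('V')(J) = Mul(2, Pow(J, 2)) (Function('V')(J) = Mul(J, Mul(2, J)) = Mul(2, Pow(J, 2)))
Mul(t, Function('V')(y)) = Mul(-119, Mul(2, Pow(1280, 2))) = Mul(-119, Mul(2, 1638400)) = Mul(-119, 3276800) = -389939200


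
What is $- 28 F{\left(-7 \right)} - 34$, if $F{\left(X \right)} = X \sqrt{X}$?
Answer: $-34 + 196 i \sqrt{7} \approx -34.0 + 518.57 i$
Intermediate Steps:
$F{\left(X \right)} = X^{\frac{3}{2}}$
$- 28 F{\left(-7 \right)} - 34 = - 28 \left(-7\right)^{\frac{3}{2}} - 34 = - 28 \left(- 7 i \sqrt{7}\right) - 34 = 196 i \sqrt{7} - 34 = -34 + 196 i \sqrt{7}$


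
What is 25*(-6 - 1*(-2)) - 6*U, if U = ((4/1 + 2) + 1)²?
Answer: -394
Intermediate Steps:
U = 49 (U = ((4*1 + 2) + 1)² = ((4 + 2) + 1)² = (6 + 1)² = 7² = 49)
25*(-6 - 1*(-2)) - 6*U = 25*(-6 - 1*(-2)) - 6*49 = 25*(-6 + 2) - 1*294 = 25*(-4) - 294 = -100 - 294 = -394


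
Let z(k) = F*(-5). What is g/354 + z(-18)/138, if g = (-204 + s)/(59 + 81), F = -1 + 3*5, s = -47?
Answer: -583973/1139880 ≈ -0.51231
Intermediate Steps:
F = 14 (F = -1 + 15 = 14)
z(k) = -70 (z(k) = 14*(-5) = -70)
g = -251/140 (g = (-204 - 47)/(59 + 81) = -251/140 ≈ -1.7929)
g/354 + z(-18)/138 = -251/140/354 - 70/138 = -251/140*1/354 - 70*1/138 = -251/49560 - 35/69 = -583973/1139880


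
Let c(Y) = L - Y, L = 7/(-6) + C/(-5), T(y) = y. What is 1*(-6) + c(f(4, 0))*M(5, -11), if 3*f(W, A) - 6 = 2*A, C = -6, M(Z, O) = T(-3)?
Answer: -1/10 ≈ -0.10000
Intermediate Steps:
M(Z, O) = -3
L = 1/30 (L = 7/(-6) - 6/(-5) = 7*(-1/6) - 6*(-1/5) = -7/6 + 6/5 = 1/30 ≈ 0.033333)
f(W, A) = 2 + 2*A/3 (f(W, A) = 2 + (2*A)/3 = 2 + 2*A/3)
c(Y) = 1/30 - Y
1*(-6) + c(f(4, 0))*M(5, -11) = 1*(-6) + (1/30 - (2 + (2/3)*0))*(-3) = -6 + (1/30 - (2 + 0))*(-3) = -6 + (1/30 - 1*2)*(-3) = -6 + (1/30 - 2)*(-3) = -6 - 59/30*(-3) = -6 + 59/10 = -1/10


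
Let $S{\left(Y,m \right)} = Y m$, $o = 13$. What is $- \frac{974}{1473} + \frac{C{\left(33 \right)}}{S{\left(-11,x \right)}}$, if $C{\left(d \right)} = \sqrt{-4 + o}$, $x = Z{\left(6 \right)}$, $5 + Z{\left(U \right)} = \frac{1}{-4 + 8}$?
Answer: $- \frac{185890}{307857} \approx -0.60382$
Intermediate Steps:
$Z{\left(U \right)} = - \frac{19}{4}$ ($Z{\left(U \right)} = -5 + \frac{1}{-4 + 8} = -5 + \frac{1}{4} = - \frac{19}{4}$)
$x = - \frac{19}{4} \approx -4.75$
$C{\left(d \right)} = 3$ ($C{\left(d \right)} = \sqrt{-4 + 13} = \sqrt{9} = 3$)
$- \frac{974}{1473} + \frac{C{\left(33 \right)}}{S{\left(-11,x \right)}} = - \frac{974}{1473} + \frac{3}{\left(-11\right) \left(- \frac{19}{4}\right)} = \left(-974\right) \frac{1}{1473} + \frac{3}{\frac{209}{4}} = - \frac{974}{1473} + 3 \cdot \frac{4}{209} = - \frac{974}{1473} + \frac{12}{209} = - \frac{185890}{307857}$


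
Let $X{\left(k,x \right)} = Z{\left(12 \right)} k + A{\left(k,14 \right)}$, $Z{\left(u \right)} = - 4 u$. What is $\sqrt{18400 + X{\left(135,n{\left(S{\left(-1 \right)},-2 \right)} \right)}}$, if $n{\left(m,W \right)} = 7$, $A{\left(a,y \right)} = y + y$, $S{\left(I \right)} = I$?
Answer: $2 \sqrt{2987} \approx 109.31$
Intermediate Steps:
$A{\left(a,y \right)} = 2 y$
$X{\left(k,x \right)} = 28 - 48 k$ ($X{\left(k,x \right)} = \left(-4\right) 12 k + 2 \cdot 14 = - 48 k + 28 = 28 - 48 k$)
$\sqrt{18400 + X{\left(135,n{\left(S{\left(-1 \right)},-2 \right)} \right)}} = \sqrt{18400 + \left(28 - 6480\right)} = \sqrt{18400 - 6452} = \sqrt{11948} = 2 \sqrt{2987}$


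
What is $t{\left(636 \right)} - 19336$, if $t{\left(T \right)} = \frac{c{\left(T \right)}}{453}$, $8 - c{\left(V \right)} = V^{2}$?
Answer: $- \frac{9163696}{453} \approx -20229.0$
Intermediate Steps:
$c{\left(V \right)} = 8 - V^{2}$
$t{\left(T \right)} = \frac{8}{453} - \frac{T^{2}}{453}$ ($t{\left(T \right)} = \frac{8 - T^{2}}{453} = \left(8 - T^{2}\right) \frac{1}{453} = \frac{8}{453} - \frac{T^{2}}{453}$)
$t{\left(636 \right)} - 19336 = \left(\frac{8}{453} - \frac{636^{2}}{453}\right) - 19336 = \left(\frac{8}{453} - \frac{134832}{151}\right) - 19336 = - \frac{404488}{453} - 19336 = - \frac{9163696}{453}$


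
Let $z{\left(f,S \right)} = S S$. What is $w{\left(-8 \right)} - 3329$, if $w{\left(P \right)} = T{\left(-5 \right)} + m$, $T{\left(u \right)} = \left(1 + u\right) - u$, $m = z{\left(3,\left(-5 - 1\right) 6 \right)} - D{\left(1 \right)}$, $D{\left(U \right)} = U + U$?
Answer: $-2034$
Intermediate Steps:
$D{\left(U \right)} = 2 U$
$z{\left(f,S \right)} = S^{2}$
$m = 1294$ ($m = \left(\left(-5 - 1\right) 6\right)^{2} - 2 \cdot 1 = \left(\left(-6\right) 6\right)^{2} - 2 = \left(-36\right)^{2} - 2 = 1296 - 2 = 1294$)
$T{\left(u \right)} = 1$
$w{\left(P \right)} = 1295$ ($w{\left(P \right)} = 1 + 1294 = 1295$)
$w{\left(-8 \right)} - 3329 = 1295 - 3329 = -2034$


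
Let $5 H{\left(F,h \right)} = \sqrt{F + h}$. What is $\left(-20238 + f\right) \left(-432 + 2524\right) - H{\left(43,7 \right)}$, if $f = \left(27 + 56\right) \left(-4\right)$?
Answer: $-43032440 - \sqrt{2} \approx -4.3032 \cdot 10^{7}$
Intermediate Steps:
$f = -332$ ($f = 83 \left(-4\right) = -332$)
$H{\left(F,h \right)} = \frac{\sqrt{F + h}}{5}$
$\left(-20238 + f\right) \left(-432 + 2524\right) - H{\left(43,7 \right)} = \left(-20238 - 332\right) \left(-432 + 2524\right) - \frac{\sqrt{43 + 7}}{5} = \left(-20570\right) 2092 - \frac{\sqrt{50}}{5} = -43032440 - \frac{5 \sqrt{2}}{5} = -43032440 - \sqrt{2}$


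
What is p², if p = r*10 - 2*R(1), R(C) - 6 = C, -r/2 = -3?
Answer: 2116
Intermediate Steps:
r = 6 (r = -2*(-3) = 6)
R(C) = 6 + C
p = 46 (p = 6*10 - 2*(6 + 1) = 60 - 2*7 = 60 - 14 = 46)
p² = 46² = 2116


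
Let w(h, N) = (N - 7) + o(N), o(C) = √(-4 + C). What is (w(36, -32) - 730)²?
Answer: 591325 - 9228*I ≈ 5.9133e+5 - 9228.0*I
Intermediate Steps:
w(h, N) = -7 + N + √(-4 + N) (w(h, N) = (N - 7) + √(-4 + N) = (-7 + N) + √(-4 + N) = -7 + N + √(-4 + N))
(w(36, -32) - 730)² = ((-7 - 32 + √(-4 - 32)) - 730)² = ((-7 - 32 + √(-36)) - 730)² = ((-7 - 32 + 6*I) - 730)² = ((-39 + 6*I) - 730)² = (-769 + 6*I)²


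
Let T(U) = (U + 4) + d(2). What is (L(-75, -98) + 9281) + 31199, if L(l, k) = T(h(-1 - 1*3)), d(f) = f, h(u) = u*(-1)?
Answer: 40490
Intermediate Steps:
h(u) = -u
T(U) = 6 + U (T(U) = (U + 4) + 2 = (4 + U) + 2 = 6 + U)
L(l, k) = 10 (L(l, k) = 6 - (-1 - 1*3) = 6 - (-1 - 3) = 6 - 1*(-4) = 6 + 4 = 10)
(L(-75, -98) + 9281) + 31199 = (10 + 9281) + 31199 = 9291 + 31199 = 40490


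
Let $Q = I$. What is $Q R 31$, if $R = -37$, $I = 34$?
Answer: $-38998$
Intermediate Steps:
$Q = 34$
$Q R 31 = 34 \left(-37\right) 31 = \left(-1258\right) 31 = -38998$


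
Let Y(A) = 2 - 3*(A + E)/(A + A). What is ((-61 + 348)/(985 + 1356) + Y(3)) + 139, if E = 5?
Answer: 321004/2341 ≈ 137.12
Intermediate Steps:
Y(A) = 2 - 3*(5 + A)/(2*A) (Y(A) = 2 - 3*(A + 5)/(A + A) = 2 - 3*(5 + A)/(2*A))
((-61 + 348)/(985 + 1356) + Y(3)) + 139 = ((-61 + 348)/(985 + 1356) + (½)*(-15 + 3)/3) + 139 = (287/2341 + (½)*(⅓)*(-12)) + 139 = (287*(1/2341) - 2) + 139 = (287/2341 - 2) + 139 = -4395/2341 + 139 = 321004/2341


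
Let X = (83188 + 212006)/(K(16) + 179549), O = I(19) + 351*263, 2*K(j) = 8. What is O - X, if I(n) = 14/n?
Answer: 104974450249/1137169 ≈ 92312.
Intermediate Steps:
K(j) = 4 (K(j) = (½)*8 = 4)
O = 1753961/19 (O = 14/19 + 351*263 = 14*(1/19) + 92313 = 14/19 + 92313 = 1753961/19 ≈ 92314.)
X = 98398/59851 (X = (83188 + 212006)/(4 + 179549) = 295194/179553 = 295194*(1/179553) = 98398/59851 ≈ 1.6440)
O - X = 1753961/19 - 1*98398/59851 = 1753961/19 - 98398/59851 = 104974450249/1137169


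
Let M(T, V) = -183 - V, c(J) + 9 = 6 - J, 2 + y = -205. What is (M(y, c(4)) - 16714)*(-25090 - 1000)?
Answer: 440660100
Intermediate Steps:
y = -207 (y = -2 - 205 = -207)
c(J) = -3 - J (c(J) = -9 + (6 - J) = -3 - J)
(M(y, c(4)) - 16714)*(-25090 - 1000) = ((-183 - (-3 - 1*4)) - 16714)*(-25090 - 1000) = ((-183 - (-3 - 4)) - 16714)*(-26090) = ((-183 - 1*(-7)) - 16714)*(-26090) = ((-183 + 7) - 16714)*(-26090) = (-176 - 16714)*(-26090) = -16890*(-26090) = 440660100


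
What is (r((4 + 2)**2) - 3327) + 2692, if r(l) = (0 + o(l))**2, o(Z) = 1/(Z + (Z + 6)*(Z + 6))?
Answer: -2057399999/3240000 ≈ -635.00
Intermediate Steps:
o(Z) = 1/(Z + (6 + Z)**2) (o(Z) = 1/(Z + (6 + Z)*(6 + Z)) = 1/(Z + (6 + Z)**2))
r(l) = (l + (6 + l)**2)**(-2) (r(l) = (0 + 1/(l + (6 + l)**2))**2 = (1/(l + (6 + l)**2))**2 = (l + (6 + l)**2)**(-2))
(r((4 + 2)**2) - 3327) + 2692 = (((4 + 2)**2 + (6 + (4 + 2)**2)**2)**(-2) - 3327) + 2692 = ((6**2 + (6 + 6**2)**2)**(-2) - 3327) + 2692 = ((36 + (6 + 36)**2)**(-2) - 3327) + 2692 = ((36 + 42**2)**(-2) - 3327) + 2692 = ((36 + 1764)**(-2) - 3327) + 2692 = (1800**(-2) - 3327) + 2692 = (1/3240000 - 3327) + 2692 = -10779479999/3240000 + 2692 = -2057399999/3240000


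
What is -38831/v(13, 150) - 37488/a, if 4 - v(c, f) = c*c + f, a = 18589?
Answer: 710020739/5855535 ≈ 121.26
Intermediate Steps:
v(c, f) = 4 - f - c² (v(c, f) = 4 - (c*c + f) = 4 - (c² + f) = 4 - (f + c²) = 4 + (-f - c²) = 4 - f - c²)
-38831/v(13, 150) - 37488/a = -38831/(4 - 1*150 - 1*13²) - 37488/18589 = -38831/(4 - 150 - 1*169) - 37488*1/18589 = -38831/(4 - 150 - 169) - 37488/18589 = -38831/(-315) - 37488/18589 = -38831*(-1/315) - 37488/18589 = 38831/315 - 37488/18589 = 710020739/5855535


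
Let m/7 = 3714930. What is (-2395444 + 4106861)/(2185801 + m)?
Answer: 1711417/28190311 ≈ 0.060709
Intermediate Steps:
m = 26004510 (m = 7*3714930 = 26004510)
(-2395444 + 4106861)/(2185801 + m) = (-2395444 + 4106861)/(2185801 + 26004510) = 1711417/28190311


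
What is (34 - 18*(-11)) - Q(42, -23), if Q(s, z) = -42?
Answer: 274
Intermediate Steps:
(34 - 18*(-11)) - Q(42, -23) = (34 - 18*(-11)) - 1*(-42) = (34 + 198) + 42 = 232 + 42 = 274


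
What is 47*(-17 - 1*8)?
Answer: -1175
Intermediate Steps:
47*(-17 - 1*8) = 47*(-17 - 8) = 47*(-25) = -1175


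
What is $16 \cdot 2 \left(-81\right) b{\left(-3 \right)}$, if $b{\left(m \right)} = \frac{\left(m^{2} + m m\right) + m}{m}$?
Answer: $12960$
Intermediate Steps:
$b{\left(m \right)} = \frac{m + 2 m^{2}}{m}$ ($b{\left(m \right)} = \frac{\left(m^{2} + m^{2}\right) + m}{m} = \frac{2 m^{2} + m}{m} = \frac{m + 2 m^{2}}{m}$)
$16 \cdot 2 \left(-81\right) b{\left(-3 \right)} = 16 \cdot 2 \left(-81\right) \left(1 + 2 \left(-3\right)\right) = 32 \left(-81\right) \left(1 - 6\right) = \left(-2592\right) \left(-5\right) = 12960$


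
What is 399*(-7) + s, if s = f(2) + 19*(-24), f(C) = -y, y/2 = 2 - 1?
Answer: -3251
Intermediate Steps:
y = 2 (y = 2*(2 - 1) = 2*1 = 2)
f(C) = -2 (f(C) = -1*2 = -2)
s = -458 (s = -2 + 19*(-24) = -2 - 456 = -458)
399*(-7) + s = 399*(-7) - 458 = -2793 - 458 = -3251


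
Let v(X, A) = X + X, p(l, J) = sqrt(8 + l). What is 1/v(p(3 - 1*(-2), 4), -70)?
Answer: sqrt(13)/26 ≈ 0.13867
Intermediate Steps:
v(X, A) = 2*X
1/v(p(3 - 1*(-2), 4), -70) = 1/(2*sqrt(8 + (3 - 1*(-2)))) = 1/(2*sqrt(8 + (3 + 2))) = 1/(2*sqrt(8 + 5)) = 1/(2*sqrt(13)) = sqrt(13)/26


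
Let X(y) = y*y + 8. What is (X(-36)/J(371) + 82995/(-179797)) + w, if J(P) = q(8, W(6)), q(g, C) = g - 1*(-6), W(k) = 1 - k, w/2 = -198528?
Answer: -499609696745/1258579 ≈ -3.9696e+5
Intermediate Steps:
w = -397056 (w = 2*(-198528) = -397056)
X(y) = 8 + y**2 (X(y) = y**2 + 8 = 8 + y**2)
q(g, C) = 6 + g (q(g, C) = g + 6 = 6 + g)
J(P) = 14 (J(P) = 6 + 8 = 14)
(X(-36)/J(371) + 82995/(-179797)) + w = ((8 + (-36)**2)/14 + 82995/(-179797)) - 397056 = ((8 + 1296)*(1/14) + 82995*(-1/179797)) - 397056 = (1304*(1/14) - 82995/179797) - 397056 = (652/7 - 82995/179797) - 397056 = 116646679/1258579 - 397056 = -499609696745/1258579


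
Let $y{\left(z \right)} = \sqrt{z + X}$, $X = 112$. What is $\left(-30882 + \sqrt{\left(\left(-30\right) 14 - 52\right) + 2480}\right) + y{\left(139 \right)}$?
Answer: $-30882 + \sqrt{251} + 2 \sqrt{502} \approx -30821.0$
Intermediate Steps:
$y{\left(z \right)} = \sqrt{112 + z}$ ($y{\left(z \right)} = \sqrt{z + 112} = \sqrt{112 + z}$)
$\left(-30882 + \sqrt{\left(\left(-30\right) 14 - 52\right) + 2480}\right) + y{\left(139 \right)} = \left(-30882 + \sqrt{\left(\left(-30\right) 14 - 52\right) + 2480}\right) + \sqrt{112 + 139} = \left(-30882 + \sqrt{\left(-420 - 52\right) + 2480}\right) + \sqrt{251} = \left(-30882 + \sqrt{-472 + 2480}\right) + \sqrt{251} = \left(-30882 + \sqrt{2008}\right) + \sqrt{251} = \left(-30882 + 2 \sqrt{502}\right) + \sqrt{251} = -30882 + \sqrt{251} + 2 \sqrt{502}$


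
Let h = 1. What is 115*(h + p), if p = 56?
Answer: 6555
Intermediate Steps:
115*(h + p) = 115*(1 + 56) = 115*57 = 6555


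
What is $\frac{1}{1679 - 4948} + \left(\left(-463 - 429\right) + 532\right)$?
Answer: $- \frac{1176841}{3269} \approx -360.0$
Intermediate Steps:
$\frac{1}{1679 - 4948} + \left(\left(-463 - 429\right) + 532\right) = \frac{1}{-3269} + \left(\left(-463 - 429\right) + 532\right) = - \frac{1}{3269} + \left(-892 + 532\right) = - \frac{1}{3269} - 360 = - \frac{1176841}{3269}$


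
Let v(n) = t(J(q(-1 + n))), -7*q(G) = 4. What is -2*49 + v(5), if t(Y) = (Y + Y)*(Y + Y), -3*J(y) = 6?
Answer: -82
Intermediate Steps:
q(G) = -4/7 (q(G) = -⅐*4 = -4/7)
J(y) = -2 (J(y) = -⅓*6 = -2)
t(Y) = 4*Y² (t(Y) = (2*Y)*(2*Y) = 4*Y²)
v(n) = 16 (v(n) = 4*(-2)² = 4*4 = 16)
-2*49 + v(5) = -2*49 + 16 = -98 + 16 = -82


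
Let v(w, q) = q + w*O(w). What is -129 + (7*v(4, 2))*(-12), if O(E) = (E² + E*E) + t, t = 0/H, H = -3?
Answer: -11049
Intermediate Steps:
t = 0 (t = 0/(-3) = 0*(-⅓) = 0)
O(E) = 2*E² (O(E) = (E² + E*E) + 0 = (E² + E²) + 0 = 2*E² + 0 = 2*E²)
v(w, q) = q + 2*w³ (v(w, q) = q + w*(2*w²) = q + 2*w³)
-129 + (7*v(4, 2))*(-12) = -129 + (7*(2 + 2*4³))*(-12) = -129 + (7*(2 + 2*64))*(-12) = -129 + (7*(2 + 128))*(-12) = -129 + (7*130)*(-12) = -129 + 910*(-12) = -129 - 10920 = -11049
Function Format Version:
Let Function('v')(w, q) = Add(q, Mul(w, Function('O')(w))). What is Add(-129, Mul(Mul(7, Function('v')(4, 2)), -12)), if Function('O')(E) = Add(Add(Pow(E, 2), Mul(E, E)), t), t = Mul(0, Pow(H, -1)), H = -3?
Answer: -11049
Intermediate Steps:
t = 0 (t = Mul(0, Pow(-3, -1)) = Mul(0, Rational(-1, 3)) = 0)
Function('O')(E) = Mul(2, Pow(E, 2)) (Function('O')(E) = Add(Add(Pow(E, 2), Mul(E, E)), 0) = Add(Add(Pow(E, 2), Pow(E, 2)), 0) = Add(Mul(2, Pow(E, 2)), 0) = Mul(2, Pow(E, 2)))
Function('v')(w, q) = Add(q, Mul(2, Pow(w, 3))) (Function('v')(w, q) = Add(q, Mul(w, Mul(2, Pow(w, 2)))) = Add(q, Mul(2, Pow(w, 3))))
Add(-129, Mul(Mul(7, Function('v')(4, 2)), -12)) = Add(-129, Mul(Mul(7, Add(2, Mul(2, Pow(4, 3)))), -12)) = Add(-129, Mul(Mul(7, Add(2, Mul(2, 64))), -12)) = Add(-129, Mul(Mul(7, Add(2, 128)), -12)) = Add(-129, Mul(Mul(7, 130), -12)) = Add(-129, Mul(910, -12)) = Add(-129, -10920) = -11049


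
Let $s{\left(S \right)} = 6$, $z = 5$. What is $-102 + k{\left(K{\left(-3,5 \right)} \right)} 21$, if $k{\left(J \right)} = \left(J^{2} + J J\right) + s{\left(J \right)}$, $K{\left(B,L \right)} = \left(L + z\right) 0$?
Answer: $24$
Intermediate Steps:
$K{\left(B,L \right)} = 0$ ($K{\left(B,L \right)} = \left(L + 5\right) 0 = \left(5 + L\right) 0 = 0$)
$k{\left(J \right)} = 6 + 2 J^{2}$ ($k{\left(J \right)} = \left(J^{2} + J J\right) + 6 = \left(J^{2} + J^{2}\right) + 6 = 2 J^{2} + 6 = 6 + 2 J^{2}$)
$-102 + k{\left(K{\left(-3,5 \right)} \right)} 21 = -102 + \left(6 + 2 \cdot 0^{2}\right) 21 = -102 + \left(6 + 2 \cdot 0\right) 21 = -102 + \left(6 + 0\right) 21 = -102 + 6 \cdot 21 = -102 + 126 = 24$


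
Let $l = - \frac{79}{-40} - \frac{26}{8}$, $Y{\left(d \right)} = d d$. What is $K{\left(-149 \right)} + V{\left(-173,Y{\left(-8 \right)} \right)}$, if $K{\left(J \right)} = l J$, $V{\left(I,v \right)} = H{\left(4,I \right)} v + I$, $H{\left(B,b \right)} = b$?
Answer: $- \frac{442201}{40} \approx -11055.0$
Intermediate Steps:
$Y{\left(d \right)} = d^{2}$
$l = - \frac{51}{40}$ ($l = \left(-79\right) \left(- \frac{1}{40}\right) - \frac{13}{4} = \frac{79}{40} - \frac{13}{4} = - \frac{51}{40} \approx -1.275$)
$V{\left(I,v \right)} = I + I v$ ($V{\left(I,v \right)} = I v + I = I + I v$)
$K{\left(J \right)} = - \frac{51 J}{40}$
$K{\left(-149 \right)} + V{\left(-173,Y{\left(-8 \right)} \right)} = \left(- \frac{51}{40}\right) \left(-149\right) - 173 \left(1 + \left(-8\right)^{2}\right) = \frac{7599}{40} - 173 \left(1 + 64\right) = \frac{7599}{40} - 11245 = - \frac{442201}{40}$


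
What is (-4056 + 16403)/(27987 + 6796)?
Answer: 12347/34783 ≈ 0.35497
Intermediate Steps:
(-4056 + 16403)/(27987 + 6796) = 12347/34783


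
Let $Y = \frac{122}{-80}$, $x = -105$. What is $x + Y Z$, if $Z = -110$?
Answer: $\frac{251}{4} \approx 62.75$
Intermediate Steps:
$Y = - \frac{61}{40}$ ($Y = 122 \left(- \frac{1}{80}\right) = - \frac{61}{40} \approx -1.525$)
$x + Y Z = -105 - - \frac{671}{4} = -105 + \frac{671}{4} = \frac{251}{4}$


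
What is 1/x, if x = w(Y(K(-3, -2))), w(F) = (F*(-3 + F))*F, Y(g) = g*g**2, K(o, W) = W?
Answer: -1/704 ≈ -0.0014205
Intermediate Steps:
Y(g) = g**3
w(F) = F**2*(-3 + F)
x = -704 (x = ((-2)**3)**2*(-3 + (-2)**3) = (-8)**2*(-3 - 8) = 64*(-11) = -704)
1/x = 1/(-704) = -1/704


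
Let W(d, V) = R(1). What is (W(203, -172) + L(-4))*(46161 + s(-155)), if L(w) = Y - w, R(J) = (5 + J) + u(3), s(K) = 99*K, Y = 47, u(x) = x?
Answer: 1848960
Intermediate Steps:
R(J) = 8 + J (R(J) = (5 + J) + 3 = 8 + J)
W(d, V) = 9 (W(d, V) = 8 + 1 = 9)
L(w) = 47 - w
(W(203, -172) + L(-4))*(46161 + s(-155)) = (9 + (47 - 1*(-4)))*(46161 + 99*(-155)) = (9 + (47 + 4))*(46161 - 15345) = (9 + 51)*30816 = 60*30816 = 1848960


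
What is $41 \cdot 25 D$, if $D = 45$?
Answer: $46125$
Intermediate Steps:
$41 \cdot 25 D = 41 \cdot 25 \cdot 45 = 1025 \cdot 45 = 46125$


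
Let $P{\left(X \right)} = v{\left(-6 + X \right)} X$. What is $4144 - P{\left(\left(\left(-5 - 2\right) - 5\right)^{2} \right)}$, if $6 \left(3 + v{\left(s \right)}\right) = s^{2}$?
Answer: $-452480$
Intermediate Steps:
$v{\left(s \right)} = -3 + \frac{s^{2}}{6}$
$P{\left(X \right)} = X \left(-3 + \frac{\left(-6 + X\right)^{2}}{6}\right)$ ($P{\left(X \right)} = \left(-3 + \frac{\left(-6 + X\right)^{2}}{6}\right) X = X \left(-3 + \frac{\left(-6 + X\right)^{2}}{6}\right)$)
$4144 - P{\left(\left(\left(-5 - 2\right) - 5\right)^{2} \right)} = 4144 - \frac{\left(\left(-5 - 2\right) - 5\right)^{2} \left(-18 + \left(-6 + \left(\left(-5 - 2\right) - 5\right)^{2}\right)^{2}\right)}{6} = 4144 - \frac{\left(-7 - 5\right)^{2} \left(-18 + \left(-6 + \left(-7 - 5\right)^{2}\right)^{2}\right)}{6} = 4144 - \frac{\left(-12\right)^{2} \left(-18 + \left(-6 + \left(-12\right)^{2}\right)^{2}\right)}{6} = 4144 - \frac{1}{6} \cdot 144 \left(-18 + \left(-6 + 144\right)^{2}\right) = 4144 - \frac{1}{6} \cdot 144 \left(-18 + 138^{2}\right) = 4144 - \frac{1}{6} \cdot 144 \left(-18 + 19044\right) = 4144 - \frac{1}{6} \cdot 144 \cdot 19026 = 4144 - 456624 = -452480$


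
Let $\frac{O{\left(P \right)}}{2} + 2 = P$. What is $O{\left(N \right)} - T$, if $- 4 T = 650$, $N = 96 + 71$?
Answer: $\frac{985}{2} \approx 492.5$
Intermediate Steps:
$N = 167$
$O{\left(P \right)} = -4 + 2 P$
$T = - \frac{325}{2}$ ($T = \left(- \frac{1}{4}\right) 650 = - \frac{325}{2} \approx -162.5$)
$O{\left(N \right)} - T = \left(-4 + 2 \cdot 167\right) - - \frac{325}{2} = \left(-4 + 334\right) + \frac{325}{2} = 330 + \frac{325}{2} = \frac{985}{2}$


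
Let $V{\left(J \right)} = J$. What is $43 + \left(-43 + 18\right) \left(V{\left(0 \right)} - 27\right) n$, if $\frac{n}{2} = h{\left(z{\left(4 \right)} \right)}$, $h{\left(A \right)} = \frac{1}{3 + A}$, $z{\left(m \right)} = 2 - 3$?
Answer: $718$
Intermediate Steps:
$z{\left(m \right)} = -1$ ($z{\left(m \right)} = 2 - 3 = -1$)
$n = 1$ ($n = \frac{2}{3 - 1} = \frac{2}{2} = 2 \cdot \frac{1}{2} = 1$)
$43 + \left(-43 + 18\right) \left(V{\left(0 \right)} - 27\right) n = 43 + \left(-43 + 18\right) \left(0 - 27\right) 1 = 43 + \left(-25\right) \left(-27\right) 1 = 43 + 675 \cdot 1 = 43 + 675 = 718$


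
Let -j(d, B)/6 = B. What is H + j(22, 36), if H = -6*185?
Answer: -1326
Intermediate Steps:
j(d, B) = -6*B
H = -1110
H + j(22, 36) = -1110 - 6*36 = -1110 - 216 = -1326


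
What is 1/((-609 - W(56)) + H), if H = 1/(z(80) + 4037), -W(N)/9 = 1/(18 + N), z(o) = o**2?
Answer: -772338/470259835 ≈ -0.0016424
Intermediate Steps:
W(N) = -9/(18 + N)
H = 1/10437 (H = 1/(80**2 + 4037) = 1/(6400 + 4037) = 1/10437 ≈ 9.5813e-5)
1/((-609 - W(56)) + H) = 1/((-609 - (-9)/(18 + 56)) + 1/10437) = 1/((-609 - (-9)/74) + 1/10437) = 1/((-609 - 1*(-9/74)) + 1/10437) = 1/((-609 + 9/74) + 1/10437) = 1/(-45057/74 + 1/10437) = 1/(-470259835/772338) = -772338/470259835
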